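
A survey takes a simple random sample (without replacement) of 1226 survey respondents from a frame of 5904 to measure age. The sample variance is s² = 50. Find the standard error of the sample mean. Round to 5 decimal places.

0.17976

Under SRS without replacement, Var(ȳ) = (1 − f)·s²/n with f = n/N = 1226/5904 = 0.20765583.
Var(ȳ) = (1 − 0.20765583)·50/1226 = 0.79234417·0.040783034 = 0.0323142.
SE(ȳ) = √(0.0323142) = 0.17976.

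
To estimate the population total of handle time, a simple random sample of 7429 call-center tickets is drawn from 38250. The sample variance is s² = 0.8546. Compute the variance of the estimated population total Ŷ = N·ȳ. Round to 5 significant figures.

135620

Var(Ŷ) = N²·Var(ȳ) = N²·(1 − n/N)·s²/n.
f = 7429/38250 = 0.19422222; Var(ȳ) = 0.80577778·0.8546/7429 = 9.2693187 × 10^-5.
Var(Ŷ) = 38250² · (9.2693187 × 10^-5) = 135615.93.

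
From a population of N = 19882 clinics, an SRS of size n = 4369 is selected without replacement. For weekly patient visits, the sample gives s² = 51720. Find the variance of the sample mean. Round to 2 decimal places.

9.24

Under SRS without replacement, Var(ȳ) = (1 − f)·s²/n with f = n/N = 4369/19882 = 0.21974650.
Var(ȳ) = (1 − 0.21974650)·51720/4369 = 0.78025350·11.837949 = 9.2366012.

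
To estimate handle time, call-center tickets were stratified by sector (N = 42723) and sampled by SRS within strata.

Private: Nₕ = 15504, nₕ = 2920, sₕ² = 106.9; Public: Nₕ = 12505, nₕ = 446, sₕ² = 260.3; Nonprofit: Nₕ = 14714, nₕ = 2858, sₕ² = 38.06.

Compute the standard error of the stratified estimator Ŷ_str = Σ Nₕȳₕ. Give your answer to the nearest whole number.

9873

Var(Ŷ_str) = Σₕ Nₕ²(1 − fₕ)sₕ²/nₕ.
Private: 15504²·(1 − 2920/15504)·106.9/2920 = 7.1426163 × 10^6.
Public: 12505²·(1 − 446/12505)·260.3/446 = 8.8010462 × 10^7.
Nonprofit: 14714²·(1 − 2858/14714)·38.06/2858 = 2.3231406 × 10^6.
Sum = 9.7476219 × 10^7.
SE = √(9.7476219 × 10^7) = 9873.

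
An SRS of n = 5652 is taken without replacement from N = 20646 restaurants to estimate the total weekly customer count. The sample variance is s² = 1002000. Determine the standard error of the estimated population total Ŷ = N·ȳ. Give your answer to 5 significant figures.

234270

Var(Ŷ) = N²·Var(ȳ) = N²·(1 − n/N)·s²/n.
f = 5652/20646 = 0.27375763; Var(ȳ) = 0.72624237·1002000/5652 = 128.74997.
Var(Ŷ) = 20646² · 128.74997 = 5.4880617 × 10^10.
SE(Ŷ) = √(5.4880617 × 10^10) = 234270.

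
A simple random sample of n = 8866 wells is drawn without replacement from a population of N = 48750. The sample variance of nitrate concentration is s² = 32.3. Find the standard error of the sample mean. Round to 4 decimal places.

Under SRS without replacement, Var(ȳ) = (1 − f)·s²/n with f = n/N = 8866/48750 = 0.18186667.
Var(ȳ) = (1 − 0.18186667)·32.3/8866 = 0.81813333·0.0036431311 = 0.002980567.
SE(ȳ) = √(0.002980567) = 0.0546.

0.0546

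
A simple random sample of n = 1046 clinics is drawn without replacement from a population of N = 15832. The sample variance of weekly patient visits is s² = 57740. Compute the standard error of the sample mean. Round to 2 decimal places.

Under SRS without replacement, Var(ȳ) = (1 − f)·s²/n with f = n/N = 1046/15832 = 0.06606872.
Var(ȳ) = (1 − 0.06606872)·57740/1046 = 0.93393128·55.200765 = 51.553721.
SE(ȳ) = √(51.553721) = 7.18.

7.18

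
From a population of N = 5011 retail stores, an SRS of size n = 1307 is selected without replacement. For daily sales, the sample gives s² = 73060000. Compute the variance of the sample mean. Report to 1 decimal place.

41319.1

Under SRS without replacement, Var(ȳ) = (1 − f)·s²/n with f = n/N = 1307/5011 = 0.26082618.
Var(ȳ) = (1 − 0.26082618)·73060000/1307 = 0.73917382·55899.005 = 41319.081.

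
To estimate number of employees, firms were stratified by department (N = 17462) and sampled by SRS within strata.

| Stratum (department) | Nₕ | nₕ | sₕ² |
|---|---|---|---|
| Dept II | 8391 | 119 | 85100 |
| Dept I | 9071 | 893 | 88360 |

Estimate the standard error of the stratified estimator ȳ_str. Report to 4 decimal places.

13.6696

Var(ȳ_str) = Σₕ Wₕ²(1 − fₕ)sₕ²/nₕ with Wₕ = Nₕ/N, N = 17462.
Dept II: Wₕ = 0.48052915; term = 0.48052915²·(1 − 0.01418186)·85100/119 = 162.78668.
Dept I: Wₕ = 0.51947085; term = 0.51947085²·(1 − 0.09844560)·88360/893 = 24.072354.
Sum = 186.85903.
SE = √(186.85903) = 13.6696.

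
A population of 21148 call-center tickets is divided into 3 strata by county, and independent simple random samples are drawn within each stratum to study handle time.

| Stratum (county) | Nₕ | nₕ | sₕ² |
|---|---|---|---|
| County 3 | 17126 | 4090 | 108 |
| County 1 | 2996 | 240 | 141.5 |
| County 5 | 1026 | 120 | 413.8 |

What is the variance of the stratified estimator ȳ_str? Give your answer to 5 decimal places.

Var(ȳ_str) = Σₕ Wₕ²(1 − fₕ)sₕ²/nₕ with Wₕ = Nₕ/N, N = 21148.
County 3: Wₕ = 0.80981653; term = 0.80981653²·(1 − 0.23881817)·108/4090 = 0.013181418.
County 1: Wₕ = 0.14166824; term = 0.14166824²·(1 − 0.08010681)·141.5/240 = 0.01088498.
County 5: Wₕ = 0.04851523; term = 0.04851523²·(1 − 0.11695906)·413.8/120 = 0.0071671451.
Sum = 0.031233543.

0.03123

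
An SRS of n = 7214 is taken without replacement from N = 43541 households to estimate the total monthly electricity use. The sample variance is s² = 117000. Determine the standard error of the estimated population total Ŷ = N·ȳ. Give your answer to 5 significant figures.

Var(Ŷ) = N²·Var(ȳ) = N²·(1 − n/N)·s²/n.
f = 7214/43541 = 0.16568292; Var(ȳ) = 0.83431708·117000/7214 = 13.531342.
Var(Ŷ) = 43541² · 13.531342 = 2.5652971 × 10^10.
SE(Ŷ) = √(2.5652971 × 10^10) = 160170.

160170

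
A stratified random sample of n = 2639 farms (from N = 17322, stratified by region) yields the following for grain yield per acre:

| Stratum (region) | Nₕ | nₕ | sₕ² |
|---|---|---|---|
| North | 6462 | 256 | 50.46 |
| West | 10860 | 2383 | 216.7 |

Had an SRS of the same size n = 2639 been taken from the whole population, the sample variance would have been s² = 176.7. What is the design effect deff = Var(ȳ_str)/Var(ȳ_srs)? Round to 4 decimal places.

0.9558

Var(ȳ_str) = Σ Wₕ²(1−fₕ)sₕ²/nₕ with Wₕ = Nₕ/17322:
  North: (6462/17322)²·(1−256/6462)·50.46/256 = 0.026344499
  West: (10860/17322)²·(1−2383/10860)·216.7/2383 = 0.027900424
  → Var(ȳ_str) = 0.054244923.
Var(ȳ_srs) = (1 − 2639/17322)·176.7/2639 = 0.05675628.
deff = 0.054244923 / 0.05675628 = 0.9558.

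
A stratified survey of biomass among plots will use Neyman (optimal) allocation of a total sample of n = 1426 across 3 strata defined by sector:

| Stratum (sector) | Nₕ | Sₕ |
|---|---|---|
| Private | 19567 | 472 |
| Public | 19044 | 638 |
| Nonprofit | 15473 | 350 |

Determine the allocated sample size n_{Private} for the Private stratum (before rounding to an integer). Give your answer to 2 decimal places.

Neyman allocation: nₕ = n·NₕSₕ / Σⱼ NⱼSⱼ.
Σ NⱼSⱼ = 19567·472 + 19044·638 + 15473·350 = 2.6801246 × 10^7.
n_{Private} = 1426·19567·472 / (2.6801246 × 10^7) = 491.40.

491.40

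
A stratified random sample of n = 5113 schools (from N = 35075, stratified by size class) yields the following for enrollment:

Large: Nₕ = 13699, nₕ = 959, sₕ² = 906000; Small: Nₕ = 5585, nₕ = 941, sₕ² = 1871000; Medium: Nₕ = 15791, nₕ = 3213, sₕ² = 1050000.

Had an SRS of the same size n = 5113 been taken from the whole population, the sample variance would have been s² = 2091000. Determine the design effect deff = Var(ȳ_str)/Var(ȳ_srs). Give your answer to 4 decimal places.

0.6547

Var(ȳ_str) = Σ Wₕ²(1−fₕ)sₕ²/nₕ with Wₕ = Nₕ/35075:
  Large: (13699/35075)²·(1−959/13699)·906000/959 = 134.0209
  Small: (5585/35075)²·(1−941/5585)·1871000/941 = 41.918351
  Medium: (15791/35075)²·(1−3213/15791)·1050000/3213 = 52.759958
  → Var(ȳ_str) = 228.69921.
Var(ȳ_srs) = (1 − 5113/35075)·2091000/5113 = 349.34245.
deff = 228.69921 / 349.34245 = 0.6547.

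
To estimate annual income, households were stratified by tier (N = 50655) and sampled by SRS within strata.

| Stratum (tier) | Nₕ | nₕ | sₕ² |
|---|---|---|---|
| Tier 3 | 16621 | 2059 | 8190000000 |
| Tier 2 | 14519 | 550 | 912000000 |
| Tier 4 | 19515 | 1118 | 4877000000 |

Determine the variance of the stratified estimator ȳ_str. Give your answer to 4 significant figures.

Var(ȳ_str) = Σₕ Wₕ²(1 − fₕ)sₕ²/nₕ with Wₕ = Nₕ/N, N = 50655.
Tier 3: Wₕ = 0.32812161; term = 0.32812161²·(1 − 0.12387943)·8190000000/2059 = 375198.5.
Tier 2: Wₕ = 0.28662521; term = 0.28662521²·(1 − 0.03788140)·912000000/550 = 131065.85.
Tier 4: Wₕ = 0.38525318; term = 0.38525318²·(1 − 0.05728926)·4877000000/1118 = 610354.11.
Sum = 1.1166185 × 10^6.

1.117 × 10^6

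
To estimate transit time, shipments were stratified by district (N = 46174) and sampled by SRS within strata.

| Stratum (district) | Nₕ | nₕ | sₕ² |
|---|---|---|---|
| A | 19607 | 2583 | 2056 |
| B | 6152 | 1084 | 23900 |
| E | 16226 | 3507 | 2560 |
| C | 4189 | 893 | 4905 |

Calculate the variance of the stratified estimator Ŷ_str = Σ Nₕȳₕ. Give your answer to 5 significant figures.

Var(Ŷ_str) = Σₕ Nₕ²(1 − fₕ)sₕ²/nₕ.
A: 19607²·(1 − 2583/19607)·2056/2583 = 2.6568771 × 10^8.
B: 6152²·(1 − 1084/6152)·23900/1084 = 6.8741903 × 10^8.
E: 16226²·(1 − 3507/16226)·2560/3507 = 1.5064983 × 10^8.
C: 4189²·(1 − 893/4189)·4905/893 = 7.5837694 × 10^7.
Sum = 1.1795943 × 10^9.

1.1796 × 10^9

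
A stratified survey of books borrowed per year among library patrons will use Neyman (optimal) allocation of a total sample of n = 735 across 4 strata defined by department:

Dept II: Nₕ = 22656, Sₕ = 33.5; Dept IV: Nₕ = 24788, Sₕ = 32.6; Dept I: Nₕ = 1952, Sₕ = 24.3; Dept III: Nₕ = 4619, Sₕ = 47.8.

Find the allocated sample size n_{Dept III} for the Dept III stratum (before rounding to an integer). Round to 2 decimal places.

88.42

Neyman allocation: nₕ = n·NₕSₕ / Σⱼ NⱼSⱼ.
Σ NⱼSⱼ = 22656·33.5 + 24788·32.6 + 1952·24.3 + 4619·47.8 = 1.8352866 × 10^6.
n_{Dept III} = 735·4619·47.8 / (1.8352866 × 10^6) = 88.42.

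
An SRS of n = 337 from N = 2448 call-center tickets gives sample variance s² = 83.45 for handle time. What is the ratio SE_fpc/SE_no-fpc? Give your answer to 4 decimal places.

f = n/N = 337/2448 = 0.13766340.
SE_no-fpc = √(s²/n) = 0.49762045; SE_fpc = √((1−f)s²/n) = 0.4621007.
Ratio = √(1−f) = 0.92862081.

0.9286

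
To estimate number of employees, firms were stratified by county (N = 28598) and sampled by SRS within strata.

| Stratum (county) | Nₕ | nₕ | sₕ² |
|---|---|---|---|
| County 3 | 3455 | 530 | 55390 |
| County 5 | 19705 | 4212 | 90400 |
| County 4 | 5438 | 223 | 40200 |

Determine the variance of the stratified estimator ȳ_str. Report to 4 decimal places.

15.5539

Var(ȳ_str) = Σₕ Wₕ²(1 − fₕ)sₕ²/nₕ with Wₕ = Nₕ/N, N = 28598.
County 3: Wₕ = 0.12081264; term = 0.12081264²·(1 − 0.15340087)·55390/530 = 1.291392.
County 5: Wₕ = 0.68903420; term = 0.68903420²·(1 − 0.21375285)·90400/4212 = 8.0116267.
County 4: Wₕ = 0.19015316; term = 0.19015316²·(1 − 0.04100772)·40200/223 = 6.250912.
Sum = 15.553931.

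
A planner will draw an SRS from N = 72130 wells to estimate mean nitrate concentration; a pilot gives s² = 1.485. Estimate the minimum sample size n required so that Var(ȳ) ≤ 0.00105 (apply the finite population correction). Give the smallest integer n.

1388

Without fpc, n₀ = s²/D = 1.485/0.00105 = 1414.2857.
With fpc, (1 − n/N)·s²/n ≤ D requires n ≥ n₀/(1 + n₀/N) = 1414.2857/(1 + 1414.2857/72130) = 1387.0884.
Rounding up, n = 1388.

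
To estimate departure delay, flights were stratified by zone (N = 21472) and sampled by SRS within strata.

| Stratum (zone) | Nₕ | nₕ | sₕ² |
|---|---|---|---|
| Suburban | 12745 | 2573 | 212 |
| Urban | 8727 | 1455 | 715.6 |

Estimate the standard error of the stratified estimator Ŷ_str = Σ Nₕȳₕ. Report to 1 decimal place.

Var(Ŷ_str) = Σₕ Nₕ²(1 − fₕ)sₕ²/nₕ.
Suburban: 12745²·(1 − 2573/12745)·212/2573 = 1.0681746 × 10^7.
Urban: 8727²·(1 − 1455/8727)·715.6/1455 = 3.121233 × 10^7.
Sum = 4.1894076 × 10^7.
SE = √(4.1894076 × 10^7) = 6472.6.

6472.6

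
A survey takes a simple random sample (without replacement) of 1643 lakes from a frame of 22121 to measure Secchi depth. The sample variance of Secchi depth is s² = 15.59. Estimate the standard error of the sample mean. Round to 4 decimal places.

0.0937

Under SRS without replacement, Var(ȳ) = (1 − f)·s²/n with f = n/N = 1643/22121 = 0.07427331.
Var(ȳ) = (1 − 0.07427331)·15.59/1643 = 0.92572669·0.0094887401 = 0.0087839799.
SE(ȳ) = √(0.0087839799) = 0.0937.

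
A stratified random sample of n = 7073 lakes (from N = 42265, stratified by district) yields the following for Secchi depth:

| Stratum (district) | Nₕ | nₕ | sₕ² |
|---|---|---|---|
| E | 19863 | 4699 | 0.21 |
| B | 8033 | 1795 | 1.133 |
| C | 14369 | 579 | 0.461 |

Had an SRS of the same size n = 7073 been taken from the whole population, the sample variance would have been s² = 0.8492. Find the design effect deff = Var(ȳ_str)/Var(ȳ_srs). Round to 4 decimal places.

Var(ȳ_str) = Σ Wₕ²(1−fₕ)sₕ²/nₕ with Wₕ = Nₕ/42265:
  E: (19863/42265)²·(1−4699/19863)·0.21/4699 = 7.5354765 × 10^-6
  B: (8033/42265)²·(1−1795/8033)·1.133/1795 = 1.770626 × 10^-5
  C: (14369/42265)²·(1−579/14369)·0.461/579 = 8.8318447 × 10^-5
  → Var(ȳ_str) = 1.1356018 × 10^-4.
Var(ȳ_srs) = (1 − 7073/42265)·0.8492/7073 = 9.9969933 × 10^-5.
deff = (1.1356018 × 10^-4) / (9.9969933 × 10^-5) = 1.1359.

1.1359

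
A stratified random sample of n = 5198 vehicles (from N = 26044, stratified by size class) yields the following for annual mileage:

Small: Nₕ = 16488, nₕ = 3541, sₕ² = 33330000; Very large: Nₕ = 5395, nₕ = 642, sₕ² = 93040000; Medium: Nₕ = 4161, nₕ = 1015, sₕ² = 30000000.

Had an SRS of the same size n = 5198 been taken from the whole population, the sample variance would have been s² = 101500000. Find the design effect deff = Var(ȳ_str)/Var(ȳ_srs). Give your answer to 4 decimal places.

0.5766

Var(ȳ_str) = Σ Wₕ²(1−fₕ)sₕ²/nₕ with Wₕ = Nₕ/26044:
  Small: (16488/26044)²·(1−3541/16488)·33330000/3541 = 2962.3143
  Very large: (5395/26044)²·(1−642/5395)·93040000/642 = 5478.7132
  Medium: (4161/26044)²·(1−1015/4161)·30000000/1015 = 570.42201
  → Var(ȳ_str) = 9011.4495.
Var(ȳ_srs) = (1 − 5198/26044)·101500000/5198 = 15629.49.
deff = 9011.4495 / 15629.49 = 0.5766.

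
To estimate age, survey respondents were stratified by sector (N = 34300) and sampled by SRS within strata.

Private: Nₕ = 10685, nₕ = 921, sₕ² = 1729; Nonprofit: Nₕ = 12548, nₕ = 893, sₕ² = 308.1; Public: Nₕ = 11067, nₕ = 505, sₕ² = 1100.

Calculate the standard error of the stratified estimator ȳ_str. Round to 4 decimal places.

0.6525

Var(ȳ_str) = Σₕ Wₕ²(1 − fₕ)sₕ²/nₕ with Wₕ = Nₕ/N, N = 34300.
Private: Wₕ = 0.31151603; term = 0.31151603²·(1 − 0.08619560)·1729/921 = 0.16647515.
Nonprofit: Wₕ = 0.36583090; term = 0.36583090²·(1 − 0.07116672)·308.1/893 = 0.042888296.
Public: Wₕ = 0.32265306; term = 0.32265306²·(1 − 0.04563116)·1100/505 = 0.21641589.
Sum = 0.42577934.
SE = √(0.42577934) = 0.6525.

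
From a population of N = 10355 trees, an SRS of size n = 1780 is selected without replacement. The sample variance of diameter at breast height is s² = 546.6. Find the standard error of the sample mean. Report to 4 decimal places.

Under SRS without replacement, Var(ȳ) = (1 − f)·s²/n with f = n/N = 1780/10355 = 0.17189763.
Var(ȳ) = (1 − 0.17189763)·546.6/1780 = 0.82810237·0.30707865 = 0.25429256.
SE(ȳ) = √(0.25429256) = 0.5043.

0.5043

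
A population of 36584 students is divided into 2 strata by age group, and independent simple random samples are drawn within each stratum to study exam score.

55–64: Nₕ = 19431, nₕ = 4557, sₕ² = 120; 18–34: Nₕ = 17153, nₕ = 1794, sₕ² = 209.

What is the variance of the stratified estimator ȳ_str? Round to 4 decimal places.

Var(ȳ_str) = Σₕ Wₕ²(1 − fₕ)sₕ²/nₕ with Wₕ = Nₕ/N, N = 36584.
55–64: Wₕ = 0.53113383; term = 0.53113383²·(1 − 0.23452216)·120/4557 = 0.0056864702.
18–34: Wₕ = 0.46886617; term = 0.46886617²·(1 − 0.10458812)·209/1794 = 0.022932135.
Sum = 0.028618605.

0.0286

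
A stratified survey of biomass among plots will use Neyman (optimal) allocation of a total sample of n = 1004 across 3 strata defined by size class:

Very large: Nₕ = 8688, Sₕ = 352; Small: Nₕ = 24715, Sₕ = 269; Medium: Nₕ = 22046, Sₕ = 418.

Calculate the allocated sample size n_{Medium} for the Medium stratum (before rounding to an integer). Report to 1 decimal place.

489.0

Neyman allocation: nₕ = n·NₕSₕ / Σⱼ NⱼSⱼ.
Σ NⱼSⱼ = 8688·352 + 24715·269 + 22046·418 = 1.8921739 × 10^7.
n_{Medium} = 1004·22046·418 / (1.8921739 × 10^7) = 489.0.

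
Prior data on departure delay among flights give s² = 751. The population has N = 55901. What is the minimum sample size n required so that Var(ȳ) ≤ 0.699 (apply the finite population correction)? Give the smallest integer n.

Without fpc, n₀ = s²/D = 751/0.699 = 1074.3920.
With fpc, (1 − n/N)·s²/n ≤ D requires n ≥ n₀/(1 + n₀/N) = 1074.3920/(1 + 1074.3920/55901) = 1054.1321.
Rounding up, n = 1055.

1055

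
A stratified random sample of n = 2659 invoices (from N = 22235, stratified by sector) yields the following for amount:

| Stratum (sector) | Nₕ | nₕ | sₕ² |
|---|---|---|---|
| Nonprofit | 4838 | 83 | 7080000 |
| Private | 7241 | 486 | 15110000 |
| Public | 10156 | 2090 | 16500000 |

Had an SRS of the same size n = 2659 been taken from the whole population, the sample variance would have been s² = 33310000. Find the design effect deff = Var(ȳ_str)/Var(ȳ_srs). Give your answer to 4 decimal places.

Var(ȳ_str) = Σ Wₕ²(1−fₕ)sₕ²/nₕ with Wₕ = Nₕ/22235:
  Nonprofit: (4838/22235)²·(1−83/4838)·7080000/83 = 3969.1479
  Private: (7241/22235)²·(1−486/7241)·15110000/486 = 3075.9398
  Public: (10156/22235)²·(1−2090/10156)·16500000/2090 = 1308.1101
  → Var(ȳ_str) = 8353.1978.
Var(ȳ_srs) = (1 − 2659/22235)·33310000/2659 = 11029.177.
deff = 8353.1978 / 11029.177 = 0.7574.

0.7574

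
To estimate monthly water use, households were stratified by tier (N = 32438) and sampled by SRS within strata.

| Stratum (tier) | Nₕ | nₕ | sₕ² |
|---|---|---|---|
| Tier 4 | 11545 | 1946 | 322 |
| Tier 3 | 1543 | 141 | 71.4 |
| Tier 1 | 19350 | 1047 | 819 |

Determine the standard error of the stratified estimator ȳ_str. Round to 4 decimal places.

0.5308

Var(ȳ_str) = Σₕ Wₕ²(1 − fₕ)sₕ²/nₕ with Wₕ = Nₕ/N, N = 32438.
Tier 4: Wₕ = 0.35590974; term = 0.35590974²·(1 − 0.16855782)·322/1946 = 0.017427088.
Tier 3: Wₕ = 0.04756767; term = 0.04756767²·(1 − 0.09138043)·71.4/141 = 0.0010410819.
Tier 1: Wₕ = 0.59652260; term = 0.59652260²·(1 − 0.05410853)·819/1047 = 0.26328877.
Sum = 0.28175694.
SE = √(0.28175694) = 0.5308.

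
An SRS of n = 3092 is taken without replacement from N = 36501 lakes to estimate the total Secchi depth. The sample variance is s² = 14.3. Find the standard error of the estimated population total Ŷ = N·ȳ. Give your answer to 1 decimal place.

Var(Ŷ) = N²·Var(ȳ) = N²·(1 − n/N)·s²/n.
f = 3092/36501 = 0.08471001; Var(ȳ) = 0.91528999·14.3/3092 = 0.0042330682.
Var(Ŷ) = 36501² · 0.0042330682 = 5.6398141 × 10^6.
SE(Ŷ) = √(5.6398141 × 10^6) = 2374.8.

2374.8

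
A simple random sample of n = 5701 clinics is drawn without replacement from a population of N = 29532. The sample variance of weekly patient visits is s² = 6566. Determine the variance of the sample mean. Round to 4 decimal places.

Under SRS without replacement, Var(ȳ) = (1 − f)·s²/n with f = n/N = 5701/29532 = 0.19304483.
Var(ȳ) = (1 − 0.19304483)·6566/5701 = 0.80695517·1.1517278 = 0.92939267.

0.9294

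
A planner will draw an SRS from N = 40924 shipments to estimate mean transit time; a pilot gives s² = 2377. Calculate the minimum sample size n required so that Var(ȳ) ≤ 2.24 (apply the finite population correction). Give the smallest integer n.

Without fpc, n₀ = s²/D = 2377/2.24 = 1061.1607.
With fpc, (1 − n/N)·s²/n ≤ D requires n ≥ n₀/(1 + n₀/N) = 1061.1607/(1 + 1061.1607/40924) = 1034.3402.
Rounding up, n = 1035.

1035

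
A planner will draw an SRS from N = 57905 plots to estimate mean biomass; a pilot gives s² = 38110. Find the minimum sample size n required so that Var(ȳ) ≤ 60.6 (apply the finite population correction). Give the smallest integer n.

623

Without fpc, n₀ = s²/D = 38110/60.6 = 628.8779.
With fpc, (1 − n/N)·s²/n ≤ D requires n ≥ n₀/(1 + n₀/N) = 628.8779/(1 + 628.8779/57905) = 622.1213.
Rounding up, n = 623.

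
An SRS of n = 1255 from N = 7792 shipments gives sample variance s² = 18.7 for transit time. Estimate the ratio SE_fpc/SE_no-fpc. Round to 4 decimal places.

f = n/N = 1255/7792 = 0.16106263.
SE_no-fpc = √(s²/n) = 0.12206719; SE_fpc = √((1−f)s²/n) = 0.11180564.
Ratio = √(1−f) = 0.91593524.

0.9159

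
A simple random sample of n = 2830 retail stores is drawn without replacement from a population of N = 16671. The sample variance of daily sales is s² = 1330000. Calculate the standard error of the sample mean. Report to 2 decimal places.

Under SRS without replacement, Var(ȳ) = (1 − f)·s²/n with f = n/N = 2830/16671 = 0.16975586.
Var(ȳ) = (1 − 0.16975586)·1330000/2830 = 0.83024414·469.96466 = 390.18541.
SE(ȳ) = √(390.18541) = 19.75.

19.75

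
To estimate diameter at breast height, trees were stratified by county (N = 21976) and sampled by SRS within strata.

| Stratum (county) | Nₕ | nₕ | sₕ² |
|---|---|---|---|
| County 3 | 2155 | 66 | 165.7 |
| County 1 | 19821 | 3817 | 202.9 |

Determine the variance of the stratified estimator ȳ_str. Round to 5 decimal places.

Var(ȳ_str) = Σₕ Wₕ²(1 − fₕ)sₕ²/nₕ with Wₕ = Nₕ/N, N = 21976.
County 3: Wₕ = 0.09806152; term = 0.09806152²·(1 − 0.03062645)·165.7/66 = 0.023402755.
County 1: Wₕ = 0.90193848; term = 0.90193848²·(1 − 0.19257353)·202.9/3817 = 0.034915374.
Sum = 0.058318129.

0.05832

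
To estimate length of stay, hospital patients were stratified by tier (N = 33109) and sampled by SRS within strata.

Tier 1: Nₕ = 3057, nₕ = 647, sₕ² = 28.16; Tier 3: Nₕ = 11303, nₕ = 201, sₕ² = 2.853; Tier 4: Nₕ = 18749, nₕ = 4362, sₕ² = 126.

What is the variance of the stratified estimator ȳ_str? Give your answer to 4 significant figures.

0.009025

Var(ȳ_str) = Σₕ Wₕ²(1 − fₕ)sₕ²/nₕ with Wₕ = Nₕ/N, N = 33109.
Tier 1: Wₕ = 0.09233139; term = 0.09233139²·(1 − 0.21164540)·28.16/647 = 2.9251539 × 10^-4.
Tier 3: Wₕ = 0.34138754; term = 0.34138754²·(1 − 0.01778289)·2.853/201 = 0.0016248323.
Tier 4: Wₕ = 0.56628107; term = 0.56628107²·(1 − 0.23265241)·126/4362 = 0.0071078967.
Sum = 0.0090252444.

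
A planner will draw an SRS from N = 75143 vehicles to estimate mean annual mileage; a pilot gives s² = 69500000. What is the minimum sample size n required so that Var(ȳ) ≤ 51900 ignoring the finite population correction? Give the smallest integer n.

Without fpc, n₀ = s²/D = 69500000/51900 = 1339.1137.
Rounding up, n = 1340.

1340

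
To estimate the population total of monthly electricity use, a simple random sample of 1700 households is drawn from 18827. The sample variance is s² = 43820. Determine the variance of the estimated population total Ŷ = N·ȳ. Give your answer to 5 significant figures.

8.3116 × 10^9

Var(Ŷ) = N²·Var(ȳ) = N²·(1 − n/N)·s²/n.
f = 1700/18827 = 0.09029585; Var(ȳ) = 0.90970415·43820/1700 = 23.448962.
Var(Ŷ) = 18827² · 23.448962 = 8.3116236 × 10^9.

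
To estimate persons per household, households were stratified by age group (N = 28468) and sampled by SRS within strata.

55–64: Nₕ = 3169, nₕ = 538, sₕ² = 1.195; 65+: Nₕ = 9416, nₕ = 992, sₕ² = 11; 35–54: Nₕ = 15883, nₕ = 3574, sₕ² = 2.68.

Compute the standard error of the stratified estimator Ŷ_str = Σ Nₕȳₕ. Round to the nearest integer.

Var(Ŷ_str) = Σₕ Nₕ²(1 − fₕ)sₕ²/nₕ.
55–64: 3169²·(1 − 538/3169)·1.195/538 = 18519.477.
65+: 9416²·(1 − 992/9416)·11/992 = 879560.71.
35–54: 15883²·(1 − 3574/15883)·2.68/3574 = 146600.53.
Sum = 1.0446807 × 10^6.
SE = √(1.0446807 × 10^6) = 1022.

1022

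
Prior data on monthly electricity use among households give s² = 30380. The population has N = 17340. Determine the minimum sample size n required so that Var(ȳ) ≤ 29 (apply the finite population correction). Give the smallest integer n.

988

Without fpc, n₀ = s²/D = 30380/29 = 1047.5862.
With fpc, (1 − n/N)·s²/n ≤ D requires n ≥ n₀/(1 + n₀/N) = 1047.5862/(1 + 1047.5862/17340) = 987.9026.
Rounding up, n = 988.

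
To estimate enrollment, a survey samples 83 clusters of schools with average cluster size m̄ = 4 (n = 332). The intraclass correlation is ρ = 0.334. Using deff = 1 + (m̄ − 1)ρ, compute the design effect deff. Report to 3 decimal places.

deff = 1 + (4 − 1)·0.334 = 1 + 1.002 = 2.002.

2.002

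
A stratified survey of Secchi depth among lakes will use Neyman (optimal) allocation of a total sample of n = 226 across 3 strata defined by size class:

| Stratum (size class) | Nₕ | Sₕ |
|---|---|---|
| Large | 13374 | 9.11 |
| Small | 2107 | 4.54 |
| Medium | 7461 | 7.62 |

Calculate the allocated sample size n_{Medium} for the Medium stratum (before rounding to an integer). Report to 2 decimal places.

68.25

Neyman allocation: nₕ = n·NₕSₕ / Σⱼ NⱼSⱼ.
Σ NⱼSⱼ = 13374·9.11 + 2107·4.54 + 7461·7.62 = 188255.74.
n_{Medium} = 226·7461·7.62 / 188255.74 = 68.25.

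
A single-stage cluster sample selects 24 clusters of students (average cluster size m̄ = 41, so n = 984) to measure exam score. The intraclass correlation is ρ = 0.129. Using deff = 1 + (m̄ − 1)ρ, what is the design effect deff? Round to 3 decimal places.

deff = 1 + (41 − 1)·0.129 = 1 + 5.16 = 6.16.

6.160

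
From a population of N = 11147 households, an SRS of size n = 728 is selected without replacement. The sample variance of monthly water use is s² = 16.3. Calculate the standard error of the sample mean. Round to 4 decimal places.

0.1447

Under SRS without replacement, Var(ȳ) = (1 − f)·s²/n with f = n/N = 728/11147 = 0.06530905.
Var(ȳ) = (1 − 0.06530905)·16.3/728 = 0.93469095·0.02239011 = 0.020927833.
SE(ȳ) = √(0.020927833) = 0.1447.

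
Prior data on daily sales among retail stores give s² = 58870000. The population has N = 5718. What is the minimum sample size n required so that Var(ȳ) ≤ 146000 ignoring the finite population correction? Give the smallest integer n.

Without fpc, n₀ = s²/D = 58870000/146000 = 403.2192.
Rounding up, n = 404.

404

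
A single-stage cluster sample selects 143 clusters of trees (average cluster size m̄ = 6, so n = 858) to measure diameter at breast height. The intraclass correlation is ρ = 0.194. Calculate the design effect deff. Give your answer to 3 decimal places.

deff = 1 + (6 − 1)·0.194 = 1 + 0.97 = 1.97.

1.970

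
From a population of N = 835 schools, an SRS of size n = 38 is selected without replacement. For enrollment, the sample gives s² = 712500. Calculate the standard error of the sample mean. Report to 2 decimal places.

133.78

Under SRS without replacement, Var(ȳ) = (1 − f)·s²/n with f = n/N = 38/835 = 0.04550898.
Var(ȳ) = (1 − 0.04550898)·712500/38 = 0.95449102·18750 = 17896.707.
SE(ȳ) = √(17896.707) = 133.78.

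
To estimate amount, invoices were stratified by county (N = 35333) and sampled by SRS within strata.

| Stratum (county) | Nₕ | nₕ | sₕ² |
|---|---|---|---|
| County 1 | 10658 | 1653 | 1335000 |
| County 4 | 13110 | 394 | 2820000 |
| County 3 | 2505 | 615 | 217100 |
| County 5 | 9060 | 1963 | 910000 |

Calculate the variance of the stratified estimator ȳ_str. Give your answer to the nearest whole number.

1043

Var(ȳ_str) = Σₕ Wₕ²(1 − fₕ)sₕ²/nₕ with Wₕ = Nₕ/N, N = 35333.
County 1: Wₕ = 0.30164436; term = 0.30164436²·(1 − 0.15509476)·1335000/1653 = 62.087878.
County 4: Wₕ = 0.37104124; term = 0.37104124²·(1 − 0.03005339)·2820000/394 = 955.75168.
County 3: Wₕ = 0.07089690; term = 0.07089690²·(1 − 0.24550898)·217100/615 = 1.3387307.
County 5: Wₕ = 0.25641751; term = 0.25641751²·(1 − 0.21666667)·910000/1963 = 23.876082.
Sum = 1043.0544.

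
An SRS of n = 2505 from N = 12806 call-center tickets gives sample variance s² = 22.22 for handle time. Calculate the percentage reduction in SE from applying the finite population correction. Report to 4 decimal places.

10.3123

f = n/N = 2505/12806 = 0.19561143.
SE_no-fpc = √(s²/n) = 0.094182055; SE_fpc = √((1−f)s²/n) = 0.08446973.
Ratio = √(1−f) = 0.89687712. Reduction = 100·(1 − 0.89687712) = 10.3123%.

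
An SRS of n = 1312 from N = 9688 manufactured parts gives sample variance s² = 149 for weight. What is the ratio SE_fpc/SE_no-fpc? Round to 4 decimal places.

f = n/N = 1312/9688 = 0.13542527.
SE_no-fpc = √(s²/n) = 0.33699714; SE_fpc = √((1−f)s²/n) = 0.3133484.
Ratio = √(1−f) = 0.92982511.

0.9298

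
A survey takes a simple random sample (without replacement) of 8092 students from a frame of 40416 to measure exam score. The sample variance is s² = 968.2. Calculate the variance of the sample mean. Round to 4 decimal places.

0.0957

Under SRS without replacement, Var(ȳ) = (1 − f)·s²/n with f = n/N = 8092/40416 = 0.20021774.
Var(ȳ) = (1 − 0.20021774)·968.2/8092 = 0.79978226·0.11964904 = 0.095693177.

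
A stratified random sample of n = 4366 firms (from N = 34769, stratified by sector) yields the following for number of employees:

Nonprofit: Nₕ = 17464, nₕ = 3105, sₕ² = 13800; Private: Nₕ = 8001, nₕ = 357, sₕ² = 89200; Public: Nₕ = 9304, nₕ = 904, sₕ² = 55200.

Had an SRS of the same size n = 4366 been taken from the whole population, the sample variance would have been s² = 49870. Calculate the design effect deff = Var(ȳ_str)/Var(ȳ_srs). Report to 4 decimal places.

1.7531

Var(ȳ_str) = Σ Wₕ²(1−fₕ)sₕ²/nₕ with Wₕ = Nₕ/34769:
  Nonprofit: (17464/34769)²·(1−3105/17464)·13800/3105 = 0.92193648
  Private: (8001/34769)²·(1−357/8001)·89200/357 = 12.640876
  Public: (9304/34769)²·(1−904/9304)·55200/904 = 3.947619
  → Var(ȳ_str) = 17.510431.
Var(ȳ_srs) = (1 − 4366/34769)·49870/4366 = 9.9880309.
deff = 17.510431 / 9.9880309 = 1.7531.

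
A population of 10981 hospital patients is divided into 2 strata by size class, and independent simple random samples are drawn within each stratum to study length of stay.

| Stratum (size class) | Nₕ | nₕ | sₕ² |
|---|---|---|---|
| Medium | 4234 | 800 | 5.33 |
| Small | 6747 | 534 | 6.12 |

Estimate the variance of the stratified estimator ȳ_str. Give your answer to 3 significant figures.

Var(ȳ_str) = Σₕ Wₕ²(1 − fₕ)sₕ²/nₕ with Wₕ = Nₕ/N, N = 10981.
Medium: Wₕ = 0.38557508; term = 0.38557508²·(1 − 0.18894662)·5.33/800 = 8.033496 × 10^-4.
Small: Wₕ = 0.61442492; term = 0.61442492²·(1 − 0.07914629)·6.12/534 = 0.0039841754.
Sum = 0.004787525.

0.00479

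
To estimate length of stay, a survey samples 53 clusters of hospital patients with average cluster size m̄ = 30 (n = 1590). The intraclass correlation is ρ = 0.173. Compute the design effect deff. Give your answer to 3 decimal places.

6.017

deff = 1 + (30 − 1)·0.173 = 1 + 5.017 = 6.017.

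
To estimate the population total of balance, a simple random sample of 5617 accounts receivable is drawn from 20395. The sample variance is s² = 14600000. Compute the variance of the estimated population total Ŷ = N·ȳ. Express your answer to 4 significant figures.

Var(Ŷ) = N²·Var(ȳ) = N²·(1 − n/N)·s²/n.
f = 5617/20395 = 0.27541064; Var(ȳ) = 0.72458936·14600000/5617 = 1883.3905.
Var(Ŷ) = 20395² · 1883.3905 = 7.8340763 × 10^11.

7.834 × 10^11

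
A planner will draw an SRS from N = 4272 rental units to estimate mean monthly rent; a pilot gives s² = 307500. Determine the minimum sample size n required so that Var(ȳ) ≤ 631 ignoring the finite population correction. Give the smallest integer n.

Without fpc, n₀ = s²/D = 307500/631 = 487.3217.
Rounding up, n = 488.

488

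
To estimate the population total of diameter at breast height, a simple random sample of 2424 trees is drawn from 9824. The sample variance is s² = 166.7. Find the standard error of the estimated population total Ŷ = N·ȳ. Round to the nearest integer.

Var(Ŷ) = N²·Var(ȳ) = N²·(1 − n/N)·s²/n.
f = 2424/9824 = 0.24674267; Var(ȳ) = 0.75325733·166.7/2424 = 0.051801979.
Var(Ŷ) = 9824² · 0.051801979 = 4.9994596 × 10^6.
SE(Ŷ) = √(4.9994596 × 10^6) = 2236.

2236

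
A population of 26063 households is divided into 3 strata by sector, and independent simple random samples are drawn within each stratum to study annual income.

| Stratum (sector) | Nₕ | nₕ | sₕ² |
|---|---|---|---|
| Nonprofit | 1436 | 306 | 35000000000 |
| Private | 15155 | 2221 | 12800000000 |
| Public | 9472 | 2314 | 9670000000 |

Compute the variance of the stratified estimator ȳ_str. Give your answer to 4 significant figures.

Var(ȳ_str) = Σₕ Wₕ²(1 − fₕ)sₕ²/nₕ with Wₕ = Nₕ/N, N = 26063.
Nonprofit: Wₕ = 0.05509726; term = 0.05509726²·(1 − 0.21309192)·35000000000/306 = 273231.45.
Private: Wₕ = 0.58147566; term = 0.58147566²·(1 − 0.14655229)·12800000000/2221 = 1.663035 × 10^6.
Public: Wₕ = 0.36342708; term = 0.36342708²·(1 − 0.24429899)·9670000000/2314 = 417107.21.
Sum = 2.3533737 × 10^6.

2.353 × 10^6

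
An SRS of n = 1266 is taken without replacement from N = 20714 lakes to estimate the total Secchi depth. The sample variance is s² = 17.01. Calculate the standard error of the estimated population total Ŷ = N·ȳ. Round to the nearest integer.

2327

Var(Ŷ) = N²·Var(ȳ) = N²·(1 − n/N)·s²/n.
f = 1266/20714 = 0.06111808; Var(ȳ) = 0.93888192·17.01/1266 = 0.012614835.
Var(Ŷ) = 20714² · 0.012614835 = 5.4126447 × 10^6.
SE(Ŷ) = √(5.4126447 × 10^6) = 2327.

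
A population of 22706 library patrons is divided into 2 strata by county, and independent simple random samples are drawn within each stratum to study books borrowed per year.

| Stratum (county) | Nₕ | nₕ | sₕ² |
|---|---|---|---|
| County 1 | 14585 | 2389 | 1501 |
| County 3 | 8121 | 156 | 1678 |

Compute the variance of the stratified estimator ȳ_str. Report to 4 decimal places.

Var(ȳ_str) = Σₕ Wₕ²(1 − fₕ)sₕ²/nₕ with Wₕ = Nₕ/N, N = 22706.
County 1: Wₕ = 0.64234123; term = 0.64234123²·(1 − 0.16379842)·1501/2389 = 0.21677397.
County 3: Wₕ = 0.35765877; term = 0.35765877²·(1 − 0.01920946)·1678/156 = 1.3495264.
Sum = 1.5663004.

1.5663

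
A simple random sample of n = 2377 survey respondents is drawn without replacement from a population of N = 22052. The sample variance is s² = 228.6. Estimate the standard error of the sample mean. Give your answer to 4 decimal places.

0.2929

Under SRS without replacement, Var(ȳ) = (1 − f)·s²/n with f = n/N = 2377/22052 = 0.10779068.
Var(ȳ) = (1 − 0.10779068)·228.6/2377 = 0.89220932·0.096171645 = 0.085805238.
SE(ȳ) = √(0.085805238) = 0.2929.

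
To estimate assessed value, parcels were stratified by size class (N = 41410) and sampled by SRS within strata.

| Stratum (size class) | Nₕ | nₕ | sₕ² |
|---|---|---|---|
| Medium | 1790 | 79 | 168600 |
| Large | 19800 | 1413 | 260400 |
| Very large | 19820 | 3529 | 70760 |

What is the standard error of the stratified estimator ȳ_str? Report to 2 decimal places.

6.83

Var(ȳ_str) = Σₕ Wₕ²(1 − fₕ)sₕ²/nₕ with Wₕ = Nₕ/N, N = 41410.
Medium: Wₕ = 0.04322627; term = 0.04322627²·(1 − 0.04413408)·168600/79 = 3.8117381.
Large: Wₕ = 0.47814538; term = 0.47814538²·(1 − 0.07136364)·260400/1413 = 39.125907.
Very large: Wₕ = 0.47862835; term = 0.47862835²·(1 − 0.17805247)·70760/3529 = 3.7755228.
Sum = 46.713168.
SE = √(46.713168) = 6.83.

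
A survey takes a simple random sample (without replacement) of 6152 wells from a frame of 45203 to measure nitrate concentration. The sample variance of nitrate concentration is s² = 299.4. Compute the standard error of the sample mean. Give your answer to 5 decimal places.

Under SRS without replacement, Var(ȳ) = (1 − f)·s²/n with f = n/N = 6152/45203 = 0.13609716.
Var(ȳ) = (1 − 0.13609716)·299.4/6152 = 0.86390284·0.0486671 = 0.042043646.
SE(ȳ) = √(0.042043646) = 0.20505.

0.20505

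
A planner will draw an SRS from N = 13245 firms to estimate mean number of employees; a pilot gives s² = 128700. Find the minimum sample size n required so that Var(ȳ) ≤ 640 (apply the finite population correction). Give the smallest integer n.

Without fpc, n₀ = s²/D = 128700/640 = 201.0938.
With fpc, (1 − n/N)·s²/n ≤ D requires n ≥ n₀/(1 + n₀/N) = 201.0938/(1 + 201.0938/13245) = 198.0863.
Rounding up, n = 199.

199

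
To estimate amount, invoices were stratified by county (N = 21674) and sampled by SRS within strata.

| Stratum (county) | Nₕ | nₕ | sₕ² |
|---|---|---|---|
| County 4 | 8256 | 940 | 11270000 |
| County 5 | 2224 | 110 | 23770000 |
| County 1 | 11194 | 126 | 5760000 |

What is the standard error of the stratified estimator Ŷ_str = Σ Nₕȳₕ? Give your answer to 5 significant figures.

Var(Ŷ_str) = Σₕ Nₕ²(1 − fₕ)sₕ²/nₕ.
County 4: 8256²·(1 − 940/8256)·11270000/940 = 7.2416819 × 10^11.
County 5: 2224²·(1 − 110/2224)·23770000/110 = 1.0159592 × 10^12.
County 1: 11194²·(1 − 126/11194)·5760000/126 = 5.6637802 × 10^12.
Sum = 7.4039076 × 10^12.
SE = √(7.4039076 × 10^12) = 2.7210 × 10^6.

2.7210 × 10^6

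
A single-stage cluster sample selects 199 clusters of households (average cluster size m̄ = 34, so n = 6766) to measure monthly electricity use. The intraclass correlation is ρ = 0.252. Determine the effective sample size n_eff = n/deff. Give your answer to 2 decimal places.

726.28

deff = 1 + (34 − 1)·0.252 = 1 + 8.316 = 9.316.
n_eff = 6766 / 9.316 = 726.28.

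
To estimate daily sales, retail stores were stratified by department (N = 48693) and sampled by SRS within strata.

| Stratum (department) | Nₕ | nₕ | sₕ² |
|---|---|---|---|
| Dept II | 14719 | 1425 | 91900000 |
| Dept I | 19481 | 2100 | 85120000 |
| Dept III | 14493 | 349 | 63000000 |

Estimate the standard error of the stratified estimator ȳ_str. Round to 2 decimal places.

Var(ȳ_str) = Σₕ Wₕ²(1 − fₕ)sₕ²/nₕ with Wₕ = Nₕ/N, N = 48693.
Dept II: Wₕ = 0.30228164; term = 0.30228164²·(1 − 0.09681364)·91900000/1425 = 5322.3271.
Dept I: Wₕ = 0.40007804; term = 0.40007804²·(1 − 0.10779734)·85120000/2100 = 5788.4897.
Dept III: Wₕ = 0.29764032; term = 0.29764032²·(1 − 0.02408059)·63000000/349 = 15606.754.
Sum = 26717.571.
SE = √(26717.571) = 163.46.

163.46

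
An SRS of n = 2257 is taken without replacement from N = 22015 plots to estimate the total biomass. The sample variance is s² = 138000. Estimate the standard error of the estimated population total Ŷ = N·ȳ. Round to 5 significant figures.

Var(Ŷ) = N²·Var(ȳ) = N²·(1 − n/N)·s²/n.
f = 2257/22015 = 0.10252101; Var(ȳ) = 0.89747899·138000/2257 = 54.874657.
Var(Ŷ) = 22015² · 54.874657 = 2.6595564 × 10^10.
SE(Ŷ) = √(2.6595564 × 10^10) = 163080.

163080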